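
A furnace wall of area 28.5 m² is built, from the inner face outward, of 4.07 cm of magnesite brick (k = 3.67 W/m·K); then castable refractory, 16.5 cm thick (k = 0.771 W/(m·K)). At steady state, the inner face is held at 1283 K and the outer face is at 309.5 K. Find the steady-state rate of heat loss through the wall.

Q = 1.23×10^5 W

Resistance network (inner→outer):
  R_magnesite brick = L/(kA) = 0.0407/(3.67·28.5) = 3.891×10^-4 K/W
  R_castable refractory = L/(kA) = 0.165/(0.771·28.5) = 0.007509 K/W
ΣR = 3.891×10^-4 + 0.007509 = 0.007898 K/W
Q = ΔT/ΣR = (1283 K − 309.5 K)/0.007898 = 1.23×10^5 W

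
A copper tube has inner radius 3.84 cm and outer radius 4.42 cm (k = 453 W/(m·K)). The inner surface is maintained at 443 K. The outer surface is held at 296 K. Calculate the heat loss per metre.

Q' = 2πk·ΔT/ln(r₂/r₁) = 2π × 453 × 147 / ln(0.0442/0.0384) = 2.97×10^6 W/m

Q' = 2970 kW/m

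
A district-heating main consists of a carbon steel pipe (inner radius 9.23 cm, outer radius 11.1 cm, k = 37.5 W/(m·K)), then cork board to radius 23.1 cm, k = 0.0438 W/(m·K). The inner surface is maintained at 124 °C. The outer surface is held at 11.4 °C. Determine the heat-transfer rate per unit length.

Q' = 42.3 W/m

Series thermal resistances, inner to outer:
  R'_carbon steel = ln(0.111/0.0923)/(2πk) = 0.1845/(2π·37.5) = 7.830×10^-4 m·K/W
  R'_cork board = ln(0.231/0.111)/(2πk) = 0.7329/(2π·0.0438) = 2.663 m·K/W
ΣR = 7.830×10^-4 + 2.663 = 2.664 m·K/W
Q' = ΔT/ΣR = (124 °C − 11.4 °C)/2.664 = 42.3 W/m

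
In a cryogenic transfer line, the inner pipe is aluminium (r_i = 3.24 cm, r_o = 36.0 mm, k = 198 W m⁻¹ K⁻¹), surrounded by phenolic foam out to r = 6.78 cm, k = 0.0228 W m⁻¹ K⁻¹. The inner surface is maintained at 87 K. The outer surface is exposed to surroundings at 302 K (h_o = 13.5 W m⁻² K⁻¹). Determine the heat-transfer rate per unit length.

Series thermal resistances, inner to outer:
  R'_aluminium = ln(0.0360/0.0324)/(2πk) = 0.1054/(2π·198) = 8.469×10^-5 m·K/W
  R'_phenolic foam = ln(0.0678/0.0360)/(2πk) = 0.6330/(2π·0.0228) = 4.419 m·K/W
  R'_conv,out = 1/(2πr h) = 1/(2π·0.0678·13.5) = 0.1739 m·K/W
ΣR = 8.469×10^-5 + 4.419 + 0.1739 = 4.593 m·K/W
Q' = ΔT/ΣR = (87 K − 302 K)/4.593 = -46.8 W/m
(Negative Q' ⇒ heat flows inward; heat gain = 46.8 W/m.)

Q' = 46.8 W/m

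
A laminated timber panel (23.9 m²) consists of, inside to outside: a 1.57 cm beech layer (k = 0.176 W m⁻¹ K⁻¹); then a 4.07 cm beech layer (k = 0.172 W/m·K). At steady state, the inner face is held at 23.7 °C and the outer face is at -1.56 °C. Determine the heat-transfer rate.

Resistance network (inner→outer):
  R_beech = L/(kA) = 0.0157/(0.176·23.9) = 0.003732 K/W
  R_beech = L/(kA) = 0.0407/(0.172·23.9) = 0.009901 K/W
ΣR = 0.003732 + 0.009901 = 0.01363 K/W
Q = ΔT/ΣR = (23.7 °C − -1.56 °C)/0.01363 = 1850 W

Q = 1850 W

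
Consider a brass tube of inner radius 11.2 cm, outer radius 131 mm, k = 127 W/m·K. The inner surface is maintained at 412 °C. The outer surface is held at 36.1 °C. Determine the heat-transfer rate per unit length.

Q' = 1.91×10^6 W/m

Q' = 2πk·ΔT/ln(r₂/r₁) = 2π × 127 × 375.9 / ln(0.131/0.112) = 1.91×10^6 W/m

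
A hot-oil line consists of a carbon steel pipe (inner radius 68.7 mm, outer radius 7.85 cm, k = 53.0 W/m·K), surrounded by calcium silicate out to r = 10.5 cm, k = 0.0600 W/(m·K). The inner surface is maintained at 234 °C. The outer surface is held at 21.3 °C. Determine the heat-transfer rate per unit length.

Q' = 276 W/m

Resistance network (inner→outer):
  R'_carbon steel = ln(0.0785/0.0687)/(2πk) = 0.1333/(2π·53.0) = 4.004×10^-4 m·K/W
  R'_calcium silicate = ln(0.105/0.0785)/(2πk) = 0.2909/(2π·0.0600) = 0.7715 m·K/W
ΣR = 4.004×10^-4 + 0.7715 = 0.7719 m·K/W
Q' = ΔT/ΣR = (234 °C − 21.3 °C)/0.7719 = 276 W/m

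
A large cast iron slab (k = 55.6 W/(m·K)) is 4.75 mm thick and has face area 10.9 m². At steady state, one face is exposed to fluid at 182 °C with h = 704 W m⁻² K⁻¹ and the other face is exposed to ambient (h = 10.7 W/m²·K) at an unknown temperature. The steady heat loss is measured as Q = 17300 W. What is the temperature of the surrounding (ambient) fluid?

Series resistances:
  R_conv,in = 1/(hA) = 1/(704·10.9) = 1.303×10^-4 K/W
  R_cast iron = L/(kA) = 0.00475/(55.6·10.9) = 7.838×10^-6 K/W
  R_conv,out = 1/(hA) = 1/(10.7·10.9) = 0.008574 K/W
ΣR = 0.008712 K/W
ΔT = Q·ΣR = 17300 × 0.008712 = 150.7 K
Heat flows outward, so T_out = T_in − ΔT = 182 − 150.7 = 31.3 °C

T_out = 31.3 °C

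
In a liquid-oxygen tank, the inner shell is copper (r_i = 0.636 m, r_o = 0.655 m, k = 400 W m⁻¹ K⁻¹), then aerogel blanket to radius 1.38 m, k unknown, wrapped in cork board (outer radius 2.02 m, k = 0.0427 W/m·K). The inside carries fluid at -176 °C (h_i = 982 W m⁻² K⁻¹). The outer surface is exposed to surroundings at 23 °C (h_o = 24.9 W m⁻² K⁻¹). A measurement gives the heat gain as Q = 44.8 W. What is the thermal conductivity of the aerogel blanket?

k = 0.0159 W/m·K

ΣR = ΔT/Q = |-176 − 23|/44.8 = 4.442 K/W
Known resistances:
  R_conv,in = 1/(4πr²h) = 1/(4π·0.636²·982) = 2.003×10^-4 K/W
  R_copper = (1/0.636 − 1/0.655)/(4πk) = 0.04561/(4π·400) = 9.074×10^-6 K/W
  R_cork board = (1/1.38 − 1/2.02)/(4πk) = 0.2296/(4π·0.0427) = 0.4279 K/W
  R_conv,out = 1/(4πr²h) = 1/(4π·2.02²·24.9) = 7.832×10^-4 K/W
R_aerogel blanket = ΣR − ΣR_known = 4.442 − 0.4289 = 4.013 K/W
(1/r₁−1/r₂)/(4πk) = 4.013 ⇒ k = 0.8021/(4π·4.013) = 0.0159 W/m·K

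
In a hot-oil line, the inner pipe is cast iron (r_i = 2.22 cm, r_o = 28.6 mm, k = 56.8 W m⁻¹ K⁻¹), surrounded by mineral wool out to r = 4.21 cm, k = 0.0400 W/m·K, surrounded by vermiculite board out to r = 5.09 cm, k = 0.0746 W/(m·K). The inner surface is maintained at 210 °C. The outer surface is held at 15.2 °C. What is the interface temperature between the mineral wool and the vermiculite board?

T = 55.8 °C

Series thermal resistances, inner to outer:
  R'_cast iron = ln(0.0286/0.0222)/(2πk) = 0.2533/(2π·56.8) = 7.098×10^-4 m·K/W
  R'_mineral wool = ln(0.0421/0.0286)/(2πk) = 0.3866/(2π·0.0400) = 1.538 m·K/W
  R'_vermiculite board = ln(0.0509/0.0421)/(2πk) = 0.1898/(2π·0.0746) = 0.4050 m·K/W
ΣR = 7.098×10^-4 + 1.538 + 0.4050 = 1.944 m·K/W
Q' = ΔT/ΣR = (210 °C − 15.2 °C)/1.944 = 100.2 W/m
From the inner boundary to the mineral wool/vermiculite board interface, ΣR_partial = 1.539 m·K/W.
T_interface = T_in − Q'·ΣR_partial = 210 °C − (100.2)(1.539) = 55.8 °C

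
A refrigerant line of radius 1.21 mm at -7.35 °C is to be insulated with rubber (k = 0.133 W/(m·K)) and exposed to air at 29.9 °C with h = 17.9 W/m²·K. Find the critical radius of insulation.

r_cr = 0.743 cm

For a cylinder, r_cr = k_ins/h = 0.133/17.9 = 0.00743 m = 0.743 cm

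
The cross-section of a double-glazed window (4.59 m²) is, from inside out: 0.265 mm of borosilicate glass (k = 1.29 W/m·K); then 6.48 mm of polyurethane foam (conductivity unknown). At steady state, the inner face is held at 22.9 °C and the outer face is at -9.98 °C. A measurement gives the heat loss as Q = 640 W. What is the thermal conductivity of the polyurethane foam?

ΣR = ΔT/Q = |22.9 − -9.98|/640 = 0.05137 K/W
Known resistances:
  R_borosilicate glass = L/(kA) = 2.65×10^-4/(1.29·4.59) = 4.476×10^-5 K/W
R_polyurethane foam = ΣR − ΣR_known = 0.05137 − 4.476×10^-5 = 0.05133 K/W
L/(kA) = 0.05133 ⇒ k = 0.00648/(0.05133·4.59) = 0.0275 W/m·K

k = 0.0275 W/m·K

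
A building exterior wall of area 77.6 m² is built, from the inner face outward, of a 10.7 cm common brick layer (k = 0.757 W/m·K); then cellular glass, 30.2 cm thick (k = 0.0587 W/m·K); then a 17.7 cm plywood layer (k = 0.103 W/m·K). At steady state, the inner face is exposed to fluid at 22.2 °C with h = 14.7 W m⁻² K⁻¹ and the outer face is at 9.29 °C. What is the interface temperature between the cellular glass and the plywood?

T = 12.4 °C

Series thermal resistances, inner to outer:
  R_conv,in = 1/(hA) = 1/(14.7·77.6) = 8.766×10^-4 K/W
  R_common brick = L/(kA) = 0.107/(0.757·77.6) = 0.001821 K/W
  R_cellular glass = L/(kA) = 0.302/(0.0587·77.6) = 0.06630 K/W
  R_plywood = L/(kA) = 0.177/(0.103·77.6) = 0.02214 K/W
ΣR = 8.766×10^-4 + 0.001821 + 0.06630 + 0.02214 = 0.09114 K/W
Q = ΔT/ΣR = (22.2 °C − 9.29 °C)/0.09114 = 141.7 W
From the inner boundary to the cellular glass/plywood interface, ΣR_partial = 0.06900 K/W.
T_interface = T_in − Q·ΣR_partial = 22.2 °C − (141.7)(0.06900) = 12.4 °C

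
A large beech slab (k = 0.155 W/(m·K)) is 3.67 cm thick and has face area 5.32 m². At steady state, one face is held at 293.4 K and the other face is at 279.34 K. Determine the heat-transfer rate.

Q = 316 W

Q = kA·ΔT/L = 0.155 × 5.32 × |293.4 K − 279.34 K| / 0.0367 = 316 W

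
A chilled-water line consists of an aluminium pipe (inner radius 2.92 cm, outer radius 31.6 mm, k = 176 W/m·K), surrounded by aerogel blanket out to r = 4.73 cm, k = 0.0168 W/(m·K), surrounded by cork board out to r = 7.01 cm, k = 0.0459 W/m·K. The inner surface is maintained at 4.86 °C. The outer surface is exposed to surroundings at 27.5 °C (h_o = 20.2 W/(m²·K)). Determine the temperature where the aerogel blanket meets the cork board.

T = 21.2 °C

Resistance network (inner→outer):
  R'_aluminium = ln(0.0316/0.0292)/(2πk) = 0.07899/(2π·176) = 7.143×10^-5 m·K/W
  R'_aerogel blanket = ln(0.0473/0.0316)/(2πk) = 0.4034/(2π·0.0168) = 3.821 m·K/W
  R'_cork board = ln(0.0701/0.0473)/(2πk) = 0.3934/(2π·0.0459) = 1.364 m·K/W
  R'_conv,out = 1/(2πr h) = 1/(2π·0.0701·20.2) = 0.1124 m·K/W
ΣR = 7.143×10^-5 + 3.821 + 1.364 + 0.1124 = 5.297 m·K/W
Q' = ΔT/ΣR = (4.86 °C − 27.5 °C)/5.297 = -4.274 W/m
From the inner boundary to the aerogel blanket/cork board interface, ΣR_partial = 3.821 m·K/W.
T_interface = T_in − Q'·ΣR_partial = 4.86 °C − (-4.274)(3.821) = 21.2 °C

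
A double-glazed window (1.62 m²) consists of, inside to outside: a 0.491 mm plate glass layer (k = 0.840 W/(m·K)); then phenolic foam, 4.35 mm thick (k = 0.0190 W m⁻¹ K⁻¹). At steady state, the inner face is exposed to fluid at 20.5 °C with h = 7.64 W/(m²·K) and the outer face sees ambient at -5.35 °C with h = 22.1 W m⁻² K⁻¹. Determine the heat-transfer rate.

Series thermal resistances, inner to outer:
  R_conv,in = 1/(hA) = 1/(7.64·1.62) = 0.08080 K/W
  R_plate glass = L/(kA) = 4.91×10^-4/(0.840·1.62) = 3.608×10^-4 K/W
  R_phenolic foam = L/(kA) = 0.00435/(0.0190·1.62) = 0.1413 K/W
  R_conv,out = 1/(hA) = 1/(22.1·1.62) = 0.02793 K/W
ΣR = 0.08080 + 3.608×10^-4 + 0.1413 + 0.02793 = 0.2504 K/W
Q = ΔT/ΣR = (20.5 °C − -5.35 °C)/0.2504 = 103 W

Q = 103 W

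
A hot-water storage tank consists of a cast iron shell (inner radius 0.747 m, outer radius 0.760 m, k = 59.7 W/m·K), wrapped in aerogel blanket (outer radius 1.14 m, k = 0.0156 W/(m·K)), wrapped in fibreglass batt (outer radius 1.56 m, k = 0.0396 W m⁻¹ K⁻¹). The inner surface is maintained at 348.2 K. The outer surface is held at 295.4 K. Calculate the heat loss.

Resistance network (inner→outer):
  R_cast iron = (1/0.747 − 1/0.760)/(4πk) = 0.02290/(4π·59.7) = 3.052×10^-5 K/W
  R_aerogel blanket = (1/0.760 − 1/1.14)/(4πk) = 0.4386/(4π·0.0156) = 2.237 K/W
  R_fibreglass batt = (1/1.14 − 1/1.56)/(4πk) = 0.2362/(4π·0.0396) = 0.4746 K/W
ΣR = 3.052×10^-5 + 2.237 + 0.4746 = 2.712 K/W
Q = ΔT/ΣR = (348.2 K − 295.4 K)/2.712 = 19.5 W

Q = 19.5 W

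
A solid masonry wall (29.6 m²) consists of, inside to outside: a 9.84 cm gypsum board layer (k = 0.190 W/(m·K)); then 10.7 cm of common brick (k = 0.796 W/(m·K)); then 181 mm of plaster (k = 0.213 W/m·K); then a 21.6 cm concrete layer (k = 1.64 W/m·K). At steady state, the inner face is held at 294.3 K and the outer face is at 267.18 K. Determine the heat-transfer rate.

Q = 491 W

Resistance network (inner→outer):
  R_gypsum board = L/(kA) = 0.0984/(0.190·29.6) = 0.01750 K/W
  R_common brick = L/(kA) = 0.107/(0.796·29.6) = 0.004541 K/W
  R_plaster = L/(kA) = 0.181/(0.213·29.6) = 0.02871 K/W
  R_concrete = L/(kA) = 0.216/(1.64·29.6) = 0.004450 K/W
ΣR = 0.01750 + 0.004541 + 0.02871 + 0.004450 = 0.05520 K/W
Q = ΔT/ΣR = (294.3 K − 267.18 K)/0.05520 = 491 W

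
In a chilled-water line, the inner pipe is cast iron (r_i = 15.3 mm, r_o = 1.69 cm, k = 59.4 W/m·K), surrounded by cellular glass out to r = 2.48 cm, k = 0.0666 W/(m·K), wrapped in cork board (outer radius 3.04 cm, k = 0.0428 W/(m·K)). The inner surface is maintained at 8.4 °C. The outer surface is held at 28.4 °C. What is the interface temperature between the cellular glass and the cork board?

Resistance network (inner→outer):
  R'_cast iron = ln(0.0169/0.0153)/(2πk) = 0.09946/(2π·59.4) = 2.665×10^-4 m·K/W
  R'_cellular glass = ln(0.0248/0.0169)/(2πk) = 0.3835/(2π·0.0666) = 0.9165 m·K/W
  R'_cork board = ln(0.0304/0.0248)/(2πk) = 0.2036/(2π·0.0428) = 0.7571 m·K/W
ΣR = 2.665×10^-4 + 0.9165 + 0.7571 = 1.674 m·K/W
Q' = ΔT/ΣR = (8.4 °C − 28.4 °C)/1.674 = -11.95 W/m
From the inner boundary to the cellular glass/cork board interface, ΣR_partial = 0.9168 m·K/W.
T_interface = T_in − Q'·ΣR_partial = 8.4 °C − (-11.95)(0.9168) = 19.4 °C

T = 19.4 °C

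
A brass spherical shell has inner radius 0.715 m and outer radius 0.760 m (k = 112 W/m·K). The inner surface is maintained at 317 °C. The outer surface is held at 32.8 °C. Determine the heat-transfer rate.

Q = 4830 kW

Q = 4πk·ΔT/(1/r₁ − 1/r₂) = 4π × 112 × 284.2 / (1/0.715 − 1/0.760) = 4.83×10^6 W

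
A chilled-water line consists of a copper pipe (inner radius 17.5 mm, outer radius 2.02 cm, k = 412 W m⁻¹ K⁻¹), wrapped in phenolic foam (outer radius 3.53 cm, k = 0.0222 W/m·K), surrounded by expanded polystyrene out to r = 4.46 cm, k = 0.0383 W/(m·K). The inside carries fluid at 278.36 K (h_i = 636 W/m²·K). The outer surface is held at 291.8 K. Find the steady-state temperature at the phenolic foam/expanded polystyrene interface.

T = 289.2 K

Series thermal resistances, inner to outer:
  R'_conv,in = 1/(2πr h) = 1/(2π·0.0175·636) = 0.01430 m·K/W
  R'_copper = ln(0.0202/0.0175)/(2πk) = 0.1435/(2π·412) = 5.543×10^-5 m·K/W
  R'_phenolic foam = ln(0.0353/0.0202)/(2πk) = 0.5582/(2π·0.0222) = 4.002 m·K/W
  R'_expanded polystyrene = ln(0.0446/0.0353)/(2πk) = 0.2339/(2π·0.0383) = 0.9718 m·K/W
ΣR = 0.01430 + 5.543×10^-5 + 4.002 + 0.9718 = 4.988 m·K/W
Q' = ΔT/ΣR = (278.36 K − 291.8 K)/4.988 = -2.694 W/m
From the inner boundary to the phenolic foam/expanded polystyrene interface, ΣR_partial = 4.016 m·K/W.
T_interface = T_in − Q'·ΣR_partial = 278.36 K − (-2.694)(4.016) = 289.2 K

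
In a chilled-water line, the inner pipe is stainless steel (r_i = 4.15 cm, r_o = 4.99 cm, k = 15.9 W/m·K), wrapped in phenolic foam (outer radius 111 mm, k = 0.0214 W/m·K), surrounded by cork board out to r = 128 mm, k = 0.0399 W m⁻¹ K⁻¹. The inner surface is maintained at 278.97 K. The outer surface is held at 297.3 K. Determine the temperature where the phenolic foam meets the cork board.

T = 295.7 K

Series thermal resistances, inner to outer:
  R'_stainless steel = ln(0.0499/0.0415)/(2πk) = 0.1843/(2π·15.9) = 0.001845 m·K/W
  R'_phenolic foam = ln(0.111/0.0499)/(2πk) = 0.7995/(2π·0.0214) = 5.946 m·K/W
  R'_cork board = ln(0.128/0.111)/(2πk) = 0.1425/(2π·0.0399) = 0.5684 m·K/W
ΣR = 0.001845 + 5.946 + 0.5684 = 6.516 m·K/W
Q' = ΔT/ΣR = (278.97 K − 297.3 K)/6.516 = -2.813 W/m
From the inner boundary to the phenolic foam/cork board interface, ΣR_partial = 5.948 m·K/W.
T_interface = T_in − Q'·ΣR_partial = 278.97 K − (-2.813)(5.948) = 295.7 K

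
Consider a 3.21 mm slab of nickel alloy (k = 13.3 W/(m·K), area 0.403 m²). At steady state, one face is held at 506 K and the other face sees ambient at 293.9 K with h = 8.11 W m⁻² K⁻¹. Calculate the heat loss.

Resistance network (inner→outer):
  R_nickel alloy = L/(kA) = 0.00321/(13.3·0.403) = 5.989×10^-4 K/W
  R_conv,out = 1/(hA) = 1/(8.11·0.403) = 0.3060 K/W
ΣR = 5.989×10^-4 + 0.3060 = 0.3066 K/W
Q = ΔT/ΣR = (506 K − 293.9 K)/0.3066 = 692 W

Q = 692 W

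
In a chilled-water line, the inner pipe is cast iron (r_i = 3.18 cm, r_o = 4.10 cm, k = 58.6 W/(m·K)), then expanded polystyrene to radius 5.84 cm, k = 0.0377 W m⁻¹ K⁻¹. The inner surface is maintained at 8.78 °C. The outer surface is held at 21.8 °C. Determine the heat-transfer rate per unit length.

Q' = 8.71 W/m

Resistance network (inner→outer):
  R'_cast iron = ln(0.0410/0.0318)/(2πk) = 0.2541/(2π·58.6) = 6.901×10^-4 m·K/W
  R'_expanded polystyrene = ln(0.0584/0.0410)/(2πk) = 0.3537/(2π·0.0377) = 1.493 m·K/W
ΣR = 6.901×10^-4 + 1.493 = 1.494 m·K/W
Q' = ΔT/ΣR = (8.78 °C − 21.8 °C)/1.494 = -8.71 W/m
(Negative Q' ⇒ heat flows inward; heat gain = 8.71 W/m.)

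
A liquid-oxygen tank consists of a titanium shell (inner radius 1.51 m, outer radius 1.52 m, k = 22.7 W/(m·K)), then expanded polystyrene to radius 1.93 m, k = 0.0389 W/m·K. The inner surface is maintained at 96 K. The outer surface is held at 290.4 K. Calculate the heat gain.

Resistance network (inner→outer):
  R_titanium = (1/1.51 − 1/1.52)/(4πk) = 0.004357/(4π·22.7) = 1.527×10^-5 K/W
  R_expanded polystyrene = (1/1.52 − 1/1.93)/(4πk) = 0.1398/(4π·0.0389) = 0.2859 K/W
ΣR = 1.527×10^-5 + 0.2859 = 0.2859 K/W
Q = ΔT/ΣR = (96 K − 290.4 K)/0.2859 = -680 W
(Negative Q ⇒ heat flows inward; heat gain = 680 W.)

Q = 680 W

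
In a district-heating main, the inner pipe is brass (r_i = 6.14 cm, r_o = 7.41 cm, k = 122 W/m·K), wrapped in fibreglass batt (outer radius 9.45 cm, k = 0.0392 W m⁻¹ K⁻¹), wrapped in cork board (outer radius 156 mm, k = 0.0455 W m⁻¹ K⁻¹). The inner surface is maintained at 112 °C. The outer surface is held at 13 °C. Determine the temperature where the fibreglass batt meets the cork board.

T = 76.3 °C

Treat each layer as a resistance in series:
  R'_brass = ln(0.0741/0.0614)/(2πk) = 0.1880/(2π·122) = 2.453×10^-4 m·K/W
  R'_fibreglass batt = ln(0.0945/0.0741)/(2πk) = 0.2432/(2π·0.0392) = 0.9873 m·K/W
  R'_cork board = ln(0.156/0.0945)/(2πk) = 0.5013/(2π·0.0455) = 1.753 m·K/W
ΣR = 2.453×10^-4 + 0.9873 + 1.753 = 2.741 m·K/W
Q' = ΔT/ΣR = (112 °C − 13 °C)/2.741 = 36.12 W/m
From the inner boundary to the fibreglass batt/cork board interface, ΣR_partial = 0.9875 m·K/W.
T_interface = T_in − Q'·ΣR_partial = 112 °C − (36.12)(0.9875) = 76.3 °C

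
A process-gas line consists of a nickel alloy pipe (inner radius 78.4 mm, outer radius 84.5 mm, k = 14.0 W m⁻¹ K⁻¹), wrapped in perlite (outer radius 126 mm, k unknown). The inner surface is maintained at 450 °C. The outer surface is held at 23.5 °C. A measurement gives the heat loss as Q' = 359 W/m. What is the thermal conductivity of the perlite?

ΣR = ΔT/Q' = |450 − 23.5|/359 = 1.188 m·K/W
Known resistances:
  R'_nickel alloy = ln(0.0845/0.0784)/(2πk) = 0.07493/(2π·14.0) = 8.518×10^-4 m·K/W
R_perlite = ΣR − ΣR_known = 1.188 − 8.518×10^-4 = 1.187 m·K/W
ln(r₂/r₁)/(2πk) = 1.187 ⇒ k = 0.3995/(2π·1.187) = 0.0536 W/m·K

k = 0.0536 W/m·K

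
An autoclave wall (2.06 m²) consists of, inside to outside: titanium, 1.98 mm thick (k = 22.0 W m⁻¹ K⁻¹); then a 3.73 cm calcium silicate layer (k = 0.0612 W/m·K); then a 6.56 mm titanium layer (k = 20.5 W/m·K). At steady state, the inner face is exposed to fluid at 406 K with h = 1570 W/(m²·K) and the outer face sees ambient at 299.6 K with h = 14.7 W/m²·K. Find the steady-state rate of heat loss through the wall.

Resistance network (inner→outer):
  R_conv,in = 1/(hA) = 1/(1570·2.06) = 3.092×10^-4 K/W
  R_titanium = L/(kA) = 0.00198/(22.0·2.06) = 4.369×10^-5 K/W
  R_calcium silicate = L/(kA) = 0.0373/(0.0612·2.06) = 0.2959 K/W
  R_titanium = L/(kA) = 0.00656/(20.5·2.06) = 1.553×10^-4 K/W
  R_conv,out = 1/(hA) = 1/(14.7·2.06) = 0.03302 K/W
ΣR = 3.092×10^-4 + 4.369×10^-5 + 0.2959 + 1.553×10^-4 + 0.03302 = 0.3294 K/W
Q = ΔT/ΣR = (406 K − 299.6 K)/0.3294 = 323 W

Q = 323 W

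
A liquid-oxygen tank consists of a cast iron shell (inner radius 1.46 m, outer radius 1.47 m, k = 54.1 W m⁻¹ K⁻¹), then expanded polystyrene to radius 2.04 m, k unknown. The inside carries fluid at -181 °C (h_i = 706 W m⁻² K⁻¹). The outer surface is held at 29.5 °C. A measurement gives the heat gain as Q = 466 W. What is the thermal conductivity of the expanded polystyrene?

ΣR = ΔT/Q = |-181 − 29.5|/466 = 0.4517 K/W
Known resistances:
  R_conv,in = 1/(4πr²h) = 1/(4π·1.46²·706) = 5.288×10^-5 K/W
  R_cast iron = (1/1.46 − 1/1.47)/(4πk) = 0.004659/(4π·54.1) = 6.854×10^-6 K/W
R_expanded polystyrene = ΣR − ΣR_known = 0.4517 − 5.973×10^-5 = 0.4516 K/W
(1/r₁−1/r₂)/(4πk) = 0.4516 ⇒ k = 0.1901/(4π·0.4516) = 0.0335 W/m·K

k = 0.0335 W/m·K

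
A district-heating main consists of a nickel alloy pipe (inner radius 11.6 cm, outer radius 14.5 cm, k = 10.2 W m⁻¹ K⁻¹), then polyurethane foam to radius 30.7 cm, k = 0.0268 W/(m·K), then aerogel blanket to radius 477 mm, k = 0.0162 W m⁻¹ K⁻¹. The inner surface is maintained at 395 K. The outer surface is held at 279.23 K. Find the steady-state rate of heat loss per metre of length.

Treat each layer as a resistance in series:
  R'_nickel alloy = ln(0.145/0.116)/(2πk) = 0.2231/(2π·10.2) = 0.003482 m·K/W
  R'_polyurethane foam = ln(0.307/0.145)/(2πk) = 0.7501/(2π·0.0268) = 4.455 m·K/W
  R'_aerogel blanket = ln(0.477/0.307)/(2πk) = 0.4407/(2π·0.0162) = 4.329 m·K/W
ΣR = 0.003482 + 4.455 + 4.329 = 8.787 m·K/W
Q' = ΔT/ΣR = (395 K − 279.23 K)/8.787 = 13.2 W/m

Q' = 13.2 W/m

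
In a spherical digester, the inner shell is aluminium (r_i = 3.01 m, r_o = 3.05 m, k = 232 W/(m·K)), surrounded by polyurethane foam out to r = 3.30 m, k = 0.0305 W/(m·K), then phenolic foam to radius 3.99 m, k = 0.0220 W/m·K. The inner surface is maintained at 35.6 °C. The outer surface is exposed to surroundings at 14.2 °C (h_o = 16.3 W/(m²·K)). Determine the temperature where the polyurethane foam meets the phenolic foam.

T = 30.2 °C

Resistance network (inner→outer):
  R_aluminium = (1/3.01 − 1/3.05)/(4πk) = 0.004357/(4π·232) = 1.494×10^-6 K/W
  R_polyurethane foam = (1/3.05 − 1/3.30)/(4πk) = 0.02484/(4π·0.0305) = 0.06481 K/W
  R_phenolic foam = (1/3.30 − 1/3.99)/(4πk) = 0.05240/(4π·0.0220) = 0.1896 K/W
  R_conv,out = 1/(4πr²h) = 1/(4π·3.99²·16.3) = 3.067×10^-4 K/W
ΣR = 1.494×10^-6 + 0.06481 + 0.1896 + 3.067×10^-4 = 0.2547 K/W
Q = ΔT/ΣR = (35.6 °C − 14.2 °C)/0.2547 = 84.02 W
From the inner boundary to the polyurethane foam/phenolic foam interface, ΣR_partial = 0.06481 K/W.
T_interface = T_in − Q·ΣR_partial = 35.6 °C − (84.02)(0.06481) = 30.2 °C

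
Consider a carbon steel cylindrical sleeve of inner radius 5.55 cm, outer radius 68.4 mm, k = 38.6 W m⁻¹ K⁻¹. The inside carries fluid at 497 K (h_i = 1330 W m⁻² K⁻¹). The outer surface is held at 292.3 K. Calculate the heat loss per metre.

Q' = 67800 W/m

Series thermal resistances, inner to outer:
  R'_conv,in = 1/(2πr h) = 1/(2π·0.0555·1330) = 0.002156 m·K/W
  R'_carbon steel = ln(0.0684/0.0555)/(2πk) = 0.2090/(2π·38.6) = 8.617×10^-4 m·K/W
ΣR = 0.002156 + 8.617×10^-4 = 0.003018 m·K/W
Q' = ΔT/ΣR = (497 K − 292.3 K)/0.003018 = 67800 W/m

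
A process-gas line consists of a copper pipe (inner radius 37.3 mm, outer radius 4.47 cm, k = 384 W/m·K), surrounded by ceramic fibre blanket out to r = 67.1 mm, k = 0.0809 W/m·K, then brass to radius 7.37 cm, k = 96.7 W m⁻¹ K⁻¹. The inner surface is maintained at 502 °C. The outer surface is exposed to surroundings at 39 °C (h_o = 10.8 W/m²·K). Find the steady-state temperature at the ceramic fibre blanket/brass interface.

T = 132 °C

Treat each layer as a resistance in series:
  R'_copper = ln(0.0447/0.0373)/(2πk) = 0.1810/(2π·384) = 7.501×10^-5 m·K/W
  R'_ceramic fibre blanket = ln(0.0671/0.0447)/(2πk) = 0.4062/(2π·0.0809) = 0.7991 m·K/W
  R'_brass = ln(0.0737/0.0671)/(2πk) = 0.09382/(2π·96.7) = 1.544×10^-4 m·K/W
  R'_conv,out = 1/(2πr h) = 1/(2π·0.0737·10.8) = 0.2000 m·K/W
ΣR = 7.501×10^-5 + 0.7991 + 1.544×10^-4 + 0.2000 = 0.9993 m·K/W
Q' = ΔT/ΣR = (502 °C − 39 °C)/0.9993 = 463.3 W/m
From the inner boundary to the ceramic fibre blanket/brass interface, ΣR_partial = 0.7992 m·K/W.
T_interface = T_in − Q'·ΣR_partial = 502 °C − (463.3)(0.7992) = 132 °C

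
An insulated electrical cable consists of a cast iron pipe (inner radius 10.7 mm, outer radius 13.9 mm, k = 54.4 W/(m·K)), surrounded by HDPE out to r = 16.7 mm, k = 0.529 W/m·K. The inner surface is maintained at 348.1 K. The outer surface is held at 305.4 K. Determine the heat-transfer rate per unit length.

Resistance network (inner→outer):
  R'_cast iron = ln(0.0139/0.0107)/(2πk) = 0.2616/(2π·54.4) = 7.655×10^-4 m·K/W
  R'_HDPE = ln(0.0167/0.0139)/(2πk) = 0.1835/(2π·0.529) = 0.05521 m·K/W
ΣR = 7.655×10^-4 + 0.05521 = 0.05598 m·K/W
Q' = ΔT/ΣR = (348.1 K − 305.4 K)/0.05598 = 763 W/m

Q' = 763 W/m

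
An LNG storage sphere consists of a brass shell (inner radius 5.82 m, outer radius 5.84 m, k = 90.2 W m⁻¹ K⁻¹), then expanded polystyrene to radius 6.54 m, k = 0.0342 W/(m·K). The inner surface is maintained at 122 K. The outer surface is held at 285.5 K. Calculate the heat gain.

Series thermal resistances, inner to outer:
  R_brass = (1/5.82 − 1/5.84)/(4πk) = 5.884×10^-4/(4π·90.2) = 5.191×10^-7 K/W
  R_expanded polystyrene = (1/5.84 − 1/6.54)/(4πk) = 0.01833/(4π·0.0342) = 0.04265 K/W
ΣR = 5.191×10^-7 + 0.04265 = 0.04265 K/W
Q = ΔT/ΣR = (122 K − 285.5 K)/0.04265 = -3830 W
(Negative Q ⇒ heat flows inward; heat gain = 3830 W.)

Q = 3.83 kW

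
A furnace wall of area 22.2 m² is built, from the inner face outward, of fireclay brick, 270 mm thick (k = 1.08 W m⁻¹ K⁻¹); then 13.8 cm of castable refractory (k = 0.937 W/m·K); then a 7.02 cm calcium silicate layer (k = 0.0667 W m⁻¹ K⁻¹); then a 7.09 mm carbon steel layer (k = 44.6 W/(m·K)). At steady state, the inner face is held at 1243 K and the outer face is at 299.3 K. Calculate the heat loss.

Q = 14.4 kW

Resistance network (inner→outer):
  R_fireclay brick = L/(kA) = 0.270/(1.08·22.2) = 0.01126 K/W
  R_castable refractory = L/(kA) = 0.138/(0.937·22.2) = 0.006634 K/W
  R_calcium silicate = L/(kA) = 0.0702/(0.0667·22.2) = 0.04741 K/W
  R_carbon steel = L/(kA) = 0.00709/(44.6·22.2) = 7.161×10^-6 K/W
ΣR = 0.01126 + 0.006634 + 0.04741 + 7.161×10^-6 = 0.06531 K/W
Q = ΔT/ΣR = (1243 K − 299.3 K)/0.06531 = 14400 W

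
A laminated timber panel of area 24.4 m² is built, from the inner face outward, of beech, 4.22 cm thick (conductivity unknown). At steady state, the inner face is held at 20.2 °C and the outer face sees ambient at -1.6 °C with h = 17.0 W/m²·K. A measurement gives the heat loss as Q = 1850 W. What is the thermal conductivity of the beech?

k = 0.185 W/m·K

ΣR = ΔT/Q = |20.2 − -1.6|/1850 = 0.01178 K/W
Known resistances:
  R_conv,out = 1/(hA) = 1/(17.0·24.4) = 0.002411 K/W
R_beech = ΣR − ΣR_known = 0.01178 − 0.002411 = 0.009369 K/W
L/(kA) = 0.009369 ⇒ k = 0.0422/(0.009369·24.4) = 0.185 W/m·K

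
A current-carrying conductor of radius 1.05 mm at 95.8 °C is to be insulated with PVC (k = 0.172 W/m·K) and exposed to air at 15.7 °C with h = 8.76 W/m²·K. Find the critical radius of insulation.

For a cylinder, r_cr = k_ins/h = 0.172/8.76 = 0.0196 m = 1.96 cm

r_cr = 1.96 cm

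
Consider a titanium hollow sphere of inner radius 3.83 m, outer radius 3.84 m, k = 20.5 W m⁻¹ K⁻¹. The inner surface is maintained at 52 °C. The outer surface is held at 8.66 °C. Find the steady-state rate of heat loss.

Q = 4πk·ΔT/(1/r₁ − 1/r₂) = 4π × 20.5 × 43.34 / (1/3.83 − 1/3.84) = 1.64×10^7 W

Q = 16400 kW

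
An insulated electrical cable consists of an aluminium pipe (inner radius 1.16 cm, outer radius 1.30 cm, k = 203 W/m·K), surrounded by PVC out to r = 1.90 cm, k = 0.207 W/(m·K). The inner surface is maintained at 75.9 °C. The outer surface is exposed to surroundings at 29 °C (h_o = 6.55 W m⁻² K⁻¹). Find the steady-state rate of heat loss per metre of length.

Series thermal resistances, inner to outer:
  R'_aluminium = ln(0.0130/0.0116)/(2πk) = 0.1139/(2π·203) = 8.933×10^-5 m·K/W
  R'_PVC = ln(0.0190/0.0130)/(2πk) = 0.3795/(2π·0.207) = 0.2918 m·K/W
  R'_conv,out = 1/(2πr h) = 1/(2π·0.0190·6.55) = 1.279 m·K/W
ΣR = 8.933×10^-5 + 0.2918 + 1.279 = 1.571 m·K/W
Q' = ΔT/ΣR = (75.9 °C − 29 °C)/1.571 = 29.9 W/m

Q' = 29.9 W/m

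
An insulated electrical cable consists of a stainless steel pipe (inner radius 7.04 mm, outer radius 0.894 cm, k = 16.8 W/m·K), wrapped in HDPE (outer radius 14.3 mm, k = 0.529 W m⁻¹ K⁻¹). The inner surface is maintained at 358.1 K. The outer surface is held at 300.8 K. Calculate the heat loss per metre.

Treat each layer as a resistance in series:
  R'_stainless steel = ln(0.00894/0.00704)/(2πk) = 0.2389/(2π·16.8) = 0.002263 m·K/W
  R'_HDPE = ln(0.0143/0.00894)/(2πk) = 0.4697/(2π·0.529) = 0.1413 m·K/W
ΣR = 0.002263 + 0.1413 = 0.1436 m·K/W
Q' = ΔT/ΣR = (358.1 K − 300.8 K)/0.1436 = 399 W/m

Q' = 399 W/m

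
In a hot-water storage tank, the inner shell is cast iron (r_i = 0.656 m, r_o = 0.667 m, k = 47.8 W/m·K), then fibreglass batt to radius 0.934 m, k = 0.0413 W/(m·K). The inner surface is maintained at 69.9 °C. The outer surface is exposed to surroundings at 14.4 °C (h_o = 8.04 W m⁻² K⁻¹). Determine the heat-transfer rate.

Q = 66.3 W

Resistance network (inner→outer):
  R_cast iron = (1/0.656 − 1/0.667)/(4πk) = 0.02514/(4π·47.8) = 4.185×10^-5 K/W
  R_fibreglass batt = (1/0.667 − 1/0.934)/(4πk) = 0.4286/(4π·0.0413) = 0.8258 K/W
  R_conv,out = 1/(4πr²h) = 1/(4π·0.934²·8.04) = 0.01135 K/W
ΣR = 4.185×10^-5 + 0.8258 + 0.01135 = 0.8372 K/W
Q = ΔT/ΣR = (69.9 °C − 14.4 °C)/0.8372 = 66.3 W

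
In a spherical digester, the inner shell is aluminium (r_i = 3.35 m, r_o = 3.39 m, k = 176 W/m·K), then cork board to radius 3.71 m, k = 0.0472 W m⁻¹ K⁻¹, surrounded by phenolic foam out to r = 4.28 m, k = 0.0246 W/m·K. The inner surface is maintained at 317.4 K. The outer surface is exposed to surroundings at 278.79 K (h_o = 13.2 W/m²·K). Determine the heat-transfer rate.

Series thermal resistances, inner to outer:
  R_aluminium = (1/3.35 − 1/3.39)/(4πk) = 0.003522/(4π·176) = 1.593×10^-6 K/W
  R_cork board = (1/3.39 − 1/3.71)/(4πk) = 0.02544/(4π·0.0472) = 0.04290 K/W
  R_phenolic foam = (1/3.71 − 1/4.28)/(4πk) = 0.03590/(4π·0.0246) = 0.1161 K/W
  R_conv,out = 1/(4πr²h) = 1/(4π·4.28²·13.2) = 3.291×10^-4 K/W
ΣR = 1.593×10^-6 + 0.04290 + 0.1161 + 3.291×10^-4 = 0.1593 K/W
Q = ΔT/ΣR = (317.4 K − 278.79 K)/0.1593 = 242 W

Q = 242 W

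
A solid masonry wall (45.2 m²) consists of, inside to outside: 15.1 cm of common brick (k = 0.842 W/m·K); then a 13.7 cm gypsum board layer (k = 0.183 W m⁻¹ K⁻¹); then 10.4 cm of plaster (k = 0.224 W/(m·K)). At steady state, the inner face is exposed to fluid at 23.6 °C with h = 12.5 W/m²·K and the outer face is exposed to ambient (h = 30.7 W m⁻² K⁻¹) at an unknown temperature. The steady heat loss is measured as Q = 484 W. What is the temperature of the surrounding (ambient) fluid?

Series resistances:
  R_conv,in = 1/(hA) = 1/(12.5·45.2) = 0.001770 K/W
  R_common brick = L/(kA) = 0.151/(0.842·45.2) = 0.003968 K/W
  R_gypsum board = L/(kA) = 0.137/(0.183·45.2) = 0.01656 K/W
  R_plaster = L/(kA) = 0.104/(0.224·45.2) = 0.01027 K/W
  R_conv,out = 1/(hA) = 1/(30.7·45.2) = 7.206×10^-4 K/W
ΣR = 0.03329 K/W
ΔT = Q·ΣR = 484 × 0.03329 = 16.11 K
Heat flows outward, so T_out = T_in − ΔT = 23.6 − 16.11 = 7.49 °C

T_out = 7.49 °C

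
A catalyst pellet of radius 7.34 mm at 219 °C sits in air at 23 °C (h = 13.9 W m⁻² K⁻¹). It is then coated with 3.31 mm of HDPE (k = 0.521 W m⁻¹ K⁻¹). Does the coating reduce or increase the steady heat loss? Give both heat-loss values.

Critical radius for a sphere: r_cr = 2k/h = 0.0750 m = 7.50 cm.
Outer radius after coating: r₂ = 0.00734 + 0.00331 = 0.01065 m.
Since r₁ < r_cr and r₂ ≤ r_cr, the coating moves toward the maximum at r_cr — heat loss rises.
Bare: R = 1/(4πr₁²h) = 106.3 K/W; Q = 196/106.3 = 1.84 W.
Coated: R = R_cond + R_conv = 56.94 K/W; Q = 196/56.94 = 3.44 W.

increases: 1.84 → 3.44 W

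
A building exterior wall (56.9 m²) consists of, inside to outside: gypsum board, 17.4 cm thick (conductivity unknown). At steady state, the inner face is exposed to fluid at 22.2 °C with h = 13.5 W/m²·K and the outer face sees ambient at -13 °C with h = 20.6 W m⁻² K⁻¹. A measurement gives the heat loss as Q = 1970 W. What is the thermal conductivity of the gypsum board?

ΣR = ΔT/Q = |22.2 − -13|/1970 = 0.01787 K/W
Known resistances:
  R_conv,in = 1/(hA) = 1/(13.5·56.9) = 0.001302 K/W
  R_conv,out = 1/(hA) = 1/(20.6·56.9) = 8.531×10^-4 K/W
R_gypsum board = ΣR − ΣR_known = 0.01787 − 0.002155 = 0.01571 K/W
L/(kA) = 0.01571 ⇒ k = 0.174/(0.01571·56.9) = 0.195 W/m·K

k = 0.195 W/m·K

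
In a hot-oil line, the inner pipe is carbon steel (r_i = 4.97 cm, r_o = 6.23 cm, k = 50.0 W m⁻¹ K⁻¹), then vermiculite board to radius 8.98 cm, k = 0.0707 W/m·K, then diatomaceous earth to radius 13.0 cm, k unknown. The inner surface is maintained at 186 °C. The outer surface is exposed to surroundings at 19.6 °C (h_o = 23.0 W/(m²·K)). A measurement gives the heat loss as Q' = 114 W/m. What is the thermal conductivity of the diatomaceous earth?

k = 0.101 W/m·K

ΣR = ΔT/Q' = |186 − 19.6|/114 = 1.460 m·K/W
Known resistances:
  R'_carbon steel = ln(0.0623/0.0497)/(2πk) = 0.2260/(2π·50.0) = 7.192×10^-4 m·K/W
  R'_vermiculite board = ln(0.0898/0.0623)/(2πk) = 0.3656/(2π·0.0707) = 0.8231 m·K/W
  R'_conv,out = 1/(2πr h) = 1/(2π·0.130·23.0) = 0.05323 m·K/W
R_diatomaceous earth = ΣR − ΣR_known = 1.460 − 0.8770 = 0.5830 m·K/W
ln(r₂/r₁)/(2πk) = 0.5830 ⇒ k = 0.3699/(2π·0.5830) = 0.101 W/m·K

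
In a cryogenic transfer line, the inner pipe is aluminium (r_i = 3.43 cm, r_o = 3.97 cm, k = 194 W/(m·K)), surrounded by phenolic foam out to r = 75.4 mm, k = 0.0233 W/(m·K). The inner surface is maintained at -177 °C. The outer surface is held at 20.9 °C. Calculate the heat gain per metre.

Series thermal resistances, inner to outer:
  R'_aluminium = ln(0.0397/0.0343)/(2πk) = 0.1462/(2π·194) = 1.199×10^-4 m·K/W
  R'_phenolic foam = ln(0.0754/0.0397)/(2πk) = 0.6415/(2π·0.0233) = 4.382 m·K/W
ΣR = 1.199×10^-4 + 4.382 = 4.382 m·K/W
Q' = ΔT/ΣR = (-177 °C − 20.9 °C)/4.382 = -45.2 W/m
(Negative Q' ⇒ heat flows inward; heat gain = 45.2 W/m.)

Q' = 45.2 W/m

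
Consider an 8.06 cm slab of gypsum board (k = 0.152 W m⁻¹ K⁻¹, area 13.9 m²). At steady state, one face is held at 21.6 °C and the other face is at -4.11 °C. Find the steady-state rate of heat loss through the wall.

Q = 674 W

Q = kA·ΔT/L = 0.152 × 13.9 × |21.6 °C − -4.11 °C| / 0.0806 = 674 W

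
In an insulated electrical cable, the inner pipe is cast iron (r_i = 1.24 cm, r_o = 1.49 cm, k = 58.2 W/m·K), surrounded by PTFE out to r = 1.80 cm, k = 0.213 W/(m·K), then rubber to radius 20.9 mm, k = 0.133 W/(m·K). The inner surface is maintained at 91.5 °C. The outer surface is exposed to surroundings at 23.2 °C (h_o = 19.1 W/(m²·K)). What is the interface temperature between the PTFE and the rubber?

Resistance network (inner→outer):
  R'_cast iron = ln(0.0149/0.0124)/(2πk) = 0.1837/(2π·58.2) = 5.023×10^-4 m·K/W
  R'_PTFE = ln(0.0180/0.0149)/(2πk) = 0.1890/(2π·0.213) = 0.1412 m·K/W
  R'_rubber = ln(0.0209/0.0180)/(2πk) = 0.1494/(2π·0.133) = 0.1788 m·K/W
  R'_conv,out = 1/(2πr h) = 1/(2π·0.0209·19.1) = 0.3987 m·K/W
ΣR = 5.023×10^-4 + 0.1412 + 0.1788 + 0.3987 = 0.7192 m·K/W
Q' = ΔT/ΣR = (91.5 °C − 23.2 °C)/0.7192 = 94.97 W/m
From the inner boundary to the PTFE/rubber interface, ΣR_partial = 0.1417 m·K/W.
T_interface = T_in − Q'·ΣR_partial = 91.5 °C − (94.97)(0.1417) = 78.0 °C

T = 78.0 °C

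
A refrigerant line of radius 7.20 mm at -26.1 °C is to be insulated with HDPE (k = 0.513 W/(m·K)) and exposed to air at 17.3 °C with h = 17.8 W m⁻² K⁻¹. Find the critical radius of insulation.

For a cylinder, r_cr = k_ins/h = 0.513/17.8 = 0.0288 m = 2.88 cm

r_cr = 2.88 cm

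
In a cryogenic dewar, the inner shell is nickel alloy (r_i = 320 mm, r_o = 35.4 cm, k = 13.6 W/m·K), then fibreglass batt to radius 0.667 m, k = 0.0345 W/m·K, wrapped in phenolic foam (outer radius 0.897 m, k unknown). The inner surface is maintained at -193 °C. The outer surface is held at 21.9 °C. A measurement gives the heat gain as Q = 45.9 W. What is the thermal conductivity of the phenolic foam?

k = 0.0189 W/m·K

ΣR = ΔT/Q = |-193 − 21.9|/45.9 = 4.682 K/W
Known resistances:
  R_nickel alloy = (1/0.320 − 1/0.354)/(4πk) = 0.3001/(4π·13.6) = 0.001756 K/W
  R_fibreglass batt = (1/0.354 − 1/0.667)/(4πk) = 1.326/(4π·0.0345) = 3.058 K/W
R_phenolic foam = ΣR − ΣR_known = 4.682 − 3.060 = 1.622 K/W
(1/r₁−1/r₂)/(4πk) = 1.622 ⇒ k = 0.3844/(4π·1.622) = 0.0189 W/m·K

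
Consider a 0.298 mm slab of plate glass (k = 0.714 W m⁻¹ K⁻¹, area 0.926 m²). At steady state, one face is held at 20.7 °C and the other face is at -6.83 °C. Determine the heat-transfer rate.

Q = kA·ΔT/L = 0.714 × 0.926 × |20.7 °C − -6.83 °C| / 2.98×10^-4 = 61100 W

Q = 61100 W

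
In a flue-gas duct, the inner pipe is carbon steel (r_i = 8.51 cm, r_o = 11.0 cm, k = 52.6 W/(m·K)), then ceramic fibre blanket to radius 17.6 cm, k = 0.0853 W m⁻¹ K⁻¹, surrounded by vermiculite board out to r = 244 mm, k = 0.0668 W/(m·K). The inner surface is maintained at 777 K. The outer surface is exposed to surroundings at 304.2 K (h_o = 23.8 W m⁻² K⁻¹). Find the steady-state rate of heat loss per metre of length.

Q' = 281 W/m

Resistance network (inner→outer):
  R'_carbon steel = ln(0.110/0.0851)/(2πk) = 0.2567/(2π·52.6) = 7.766×10^-4 m·K/W
  R'_ceramic fibre blanket = ln(0.176/0.110)/(2πk) = 0.4700/(2π·0.0853) = 0.8769 m·K/W
  R'_vermiculite board = ln(0.244/0.176)/(2πk) = 0.3267/(2π·0.0668) = 0.7783 m·K/W
  R'_conv,out = 1/(2πr h) = 1/(2π·0.244·23.8) = 0.02741 m·K/W
ΣR = 7.766×10^-4 + 0.8769 + 0.7783 + 0.02741 = 1.683 m·K/W
Q' = ΔT/ΣR = (777 K − 304.2 K)/1.683 = 281 W/m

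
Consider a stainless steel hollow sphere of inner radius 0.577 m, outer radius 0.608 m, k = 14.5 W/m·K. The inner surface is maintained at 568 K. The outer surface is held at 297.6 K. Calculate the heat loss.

Q = 4πk·ΔT/(1/r₁ − 1/r₂) = 4π × 14.5 × 270.4 / (1/0.577 − 1/0.608) = 5.58×10^5 W

Q = 558 kW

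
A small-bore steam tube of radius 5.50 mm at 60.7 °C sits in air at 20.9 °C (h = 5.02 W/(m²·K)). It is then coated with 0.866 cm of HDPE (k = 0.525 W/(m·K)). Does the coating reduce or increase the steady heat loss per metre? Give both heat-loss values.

Critical radius for a cylinder: r_cr = k/h = 0.105 m = 10.5 cm.
Outer radius after coating: r₂ = 0.00550 + 0.00866 = 0.01416 m.
Since r₁ < r_cr and r₂ ≤ r_cr, the coating moves toward the maximum at r_cr — heat loss rises.
Bare: R = 1/(2πr₁h) = 5.764 m·K/W; Q = 39.8/5.764 = 6.90 W/m.
Coated: R = R_cond + R_conv = 2.526 m·K/W; Q = 39.8/2.526 = 15.8 W/m.

increases: 6.90 → 15.8 W/m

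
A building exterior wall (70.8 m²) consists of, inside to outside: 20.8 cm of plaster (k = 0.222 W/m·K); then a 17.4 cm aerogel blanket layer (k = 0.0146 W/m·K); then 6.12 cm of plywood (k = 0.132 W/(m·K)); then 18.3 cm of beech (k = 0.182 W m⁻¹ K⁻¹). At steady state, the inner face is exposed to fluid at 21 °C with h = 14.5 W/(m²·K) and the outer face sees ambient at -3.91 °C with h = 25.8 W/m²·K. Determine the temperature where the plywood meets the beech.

T = -2.11 °C

Resistance network (inner→outer):
  R_conv,in = 1/(hA) = 1/(14.5·70.8) = 9.741×10^-4 K/W
  R_plaster = L/(kA) = 0.208/(0.222·70.8) = 0.01323 K/W
  R_aerogel blanket = L/(kA) = 0.174/(0.0146·70.8) = 0.1683 K/W
  R_plywood = L/(kA) = 0.0612/(0.132·70.8) = 0.006549 K/W
  R_beech = L/(kA) = 0.183/(0.182·70.8) = 0.01420 K/W
  R_conv,out = 1/(hA) = 1/(25.8·70.8) = 5.475×10^-4 K/W
ΣR = 9.741×10^-4 + 0.01323 + 0.1683 + 0.006549 + 0.01420 + 5.475×10^-4 = 0.2038 K/W
Q = ΔT/ΣR = (21 °C − -3.91 °C)/0.2038 = 122.2 W
From the inner boundary to the plywood/beech interface, ΣR_partial = 0.1891 K/W.
T_interface = T_in − Q·ΣR_partial = 21 °C − (122.2)(0.1891) = -2.11 °C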